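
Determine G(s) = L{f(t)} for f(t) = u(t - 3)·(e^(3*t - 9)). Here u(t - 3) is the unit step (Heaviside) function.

By the second shifting theorem, L{u(t - c)·g(t - c)} = e^(-cs)·H(s) with c = 3 and H(s) = L{g(t)}.
L{e^(3t)} = 1/(s - 3).

G(s) = exp(-3*s)/(s - 3)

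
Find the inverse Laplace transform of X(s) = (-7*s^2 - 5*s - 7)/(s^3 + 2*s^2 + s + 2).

-sin(t) - 2*cos(t) - 5*exp(-2*t)

Factor the denominator: s^3 + 2*s^2 + s + 2 = (s + 2)*(s^2 + 1).
Partial fraction decomposition gives [-5/(s + 2)] + [-2*s/(s^2 + 1)] + [-1/(s^2 + 1)].
Invert each term: -5/(s + 2) ↔ -5e^(-2t); -2·s/(s^2 + 1) ↔ -2cos(t); -1·1/(s^2 + 1) ↔ -sin(t).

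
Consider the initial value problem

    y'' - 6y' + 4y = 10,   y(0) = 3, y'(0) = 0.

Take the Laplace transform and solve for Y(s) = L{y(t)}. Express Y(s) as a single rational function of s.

Y(s) = (3*s^2 - 18*s + 10)/(s^3 - 6*s^2 + 4*s)

Apply the Laplace transform to the equation.
Using L{y''} = s^2 Y - s·y(0) - y'(0) and L{y'} = sY - y(0), with y(0) = 3, y'(0) = 0, the left side becomes (s^2 - 6*s + 4)Y - (3*s - 18).
The right side is L{10} = 10/s.
So (s^2 - 6*s + 4)Y = 10/s + (3*s - 18).
Isolate Y and clear denominators.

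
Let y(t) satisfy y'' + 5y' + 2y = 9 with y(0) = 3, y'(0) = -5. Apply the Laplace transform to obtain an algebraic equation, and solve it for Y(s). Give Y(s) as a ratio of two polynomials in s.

Transform both sides with L{·}.
The derivative rules (L{y''} = s^2 Y - s·y(0) - y'(0) and L{y'} = sY - y(0), with y(0) = 3, y'(0) = -5) turn the left side into (s^2 + 5*s + 2)Y - (3*s + 10).
The right side is L{9} = 9/s.
So (s^2 + 5*s + 2)Y = 9/s + (3*s + 10).
Solve for Y(s) and write it as one ratio of polynomials.

Y(s) = (3*s^2 + 10*s + 9)/(s^3 + 5*s^2 + 2*s)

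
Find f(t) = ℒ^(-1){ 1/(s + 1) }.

f(t) = exp(-t)

Since L{e^(-t)} = 1/(s + 1), the inverse is exp(-t).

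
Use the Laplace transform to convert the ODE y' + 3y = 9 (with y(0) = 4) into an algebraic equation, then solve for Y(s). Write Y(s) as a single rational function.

Y(s) = (4*s + 9)/(s^2 + 3*s)

Transform both sides with L{·}.
The derivative rules (L{y'} = sY - y(0) = sY - 4) turn the left side into (s + 3)Y - (4).
The right side is L{9} = 9/s.
So (s + 3)Y = 9/s + (4).
Isolate Y and clear denominators.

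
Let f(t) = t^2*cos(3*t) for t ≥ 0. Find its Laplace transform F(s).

L{cos(3t)} = s/(s^2 + 9).
Then apply L{t^2·g(t)} = (-1)^2 d^2/ds^2[G(s)] with G(s) = s/(s^2 + 9):
differentiating 2 times and applying the sign gives 2*s*(s^2 - 27)/(s^2 + 9)^3.

F(s) = 2*s*(s^2 - 27)/(s^2 + 9)^3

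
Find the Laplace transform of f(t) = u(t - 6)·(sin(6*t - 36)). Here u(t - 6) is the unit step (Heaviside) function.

6*exp(-6*s)/(s^2 + 36)

By the second shifting theorem, L{u(t - c)·g(t - c)} = e^(-cs)·G(s) with c = 6 and G(s) = L{g(t)}.
L{sin(6t)} = 6/(s^2 + 36).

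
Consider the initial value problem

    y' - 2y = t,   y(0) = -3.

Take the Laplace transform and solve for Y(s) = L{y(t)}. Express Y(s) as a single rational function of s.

Y(s) = (-3*s^2 + 1)/(s^3 - 2*s^2)

Laplace-transform each side.
The derivative rules (L{y'} = sY - y(0) = sY - (-3)) turn the left side into (s - 2)Y - (-3).
The right side is L{t} = s^(-2).
So (s - 2)Y = s^(-2) + (-3).
Isolate Y and clear denominators.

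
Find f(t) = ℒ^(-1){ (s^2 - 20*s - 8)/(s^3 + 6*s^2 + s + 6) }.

f(t) = -2*sin(t) - 3*cos(t) + 4*exp(-6*t)

Factor the denominator: s^3 + 6*s^2 + s + 6 = (s + 6)*(s^2 + 1).
Partial fraction decomposition gives [4/(s + 6)] + [-3*s/(s^2 + 1)] + [-2/(s^2 + 1)].
Invert each term: 4/(s + 6) ↔ 4e^(-6t); -3·s/(s^2 + 1) ↔ -3cos(t); -2·1/(s^2 + 1) ↔ -2sin(t).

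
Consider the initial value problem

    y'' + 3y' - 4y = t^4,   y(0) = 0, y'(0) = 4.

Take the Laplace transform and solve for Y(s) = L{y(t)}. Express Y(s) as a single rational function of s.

Y(s) = (4*s^5 + 24)/(s^7 + 3*s^6 - 4*s^5)

Apply the Laplace transform to the equation.
Using L{y''} = s^2 Y - s·y(0) - y'(0) and L{y'} = sY - y(0), with y(0) = 0, y'(0) = 4, the left side becomes (s^2 + 3*s - 4)Y - (4).
The right side is L{t^4} = 24/s^5.
So (s^2 + 3*s - 4)Y = 24/s^5 + (4).
Solve for Y(s) and write it as one ratio of polynomials.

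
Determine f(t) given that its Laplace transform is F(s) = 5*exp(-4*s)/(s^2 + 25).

f(t) = Heaviside(t - 4)*(sin(5*t - 20))

The factor e^(-4s) signals a time shift by c = 4 (second shifting theorem).
L{sin(5t)} = 5/(s^2 + 25), so L^-1{5/(s^2 + 25)} = sin(5*t).
Hence the inverse is u(t - 4) times that function evaluated at t - 4.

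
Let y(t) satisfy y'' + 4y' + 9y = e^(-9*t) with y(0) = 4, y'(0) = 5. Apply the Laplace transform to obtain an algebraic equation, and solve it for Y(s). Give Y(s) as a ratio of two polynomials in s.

Transform both sides with L{·}.
Using L{y''} = s^2 Y - s·y(0) - y'(0) and L{y'} = sY - y(0), with y(0) = 4, y'(0) = 5, the left side becomes (s^2 + 4*s + 9)Y - (4*s + 21).
The right side is L{e^(-9*t)} = 1/(s + 9).
So (s^2 + 4*s + 9)Y = 1/(s + 9) + (4*s + 21).
Solve for Y(s) and write it as one ratio of polynomials.

Y(s) = (4*s^2 + 57*s + 190)/(s^3 + 13*s^2 + 45*s + 81)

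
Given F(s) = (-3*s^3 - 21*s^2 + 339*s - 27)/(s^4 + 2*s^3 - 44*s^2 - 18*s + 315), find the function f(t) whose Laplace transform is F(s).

f(t) = 4*exp(5*t) - 6*exp(3*t) - 6*exp(-3*t) + 5*exp(-7*t)

Factor the denominator: s^4 + 2*s^3 - 44*s^2 - 18*s + 315 = (s - 5)*(s - 3)*(s + 3)*(s + 7).
Partial fraction decomposition gives [4/(s - 5)] + [-6/(s - 3)] + [5/(s + 7)] + [-6/(s + 3)].
Invert each term: 4/(s - 5) ↔ 4e^(5t); -6/(s - 3) ↔ -6e^(3t); 5/(s + 7) ↔ 5e^(-7t); -6/(s + 3) ↔ -6e^(-3t).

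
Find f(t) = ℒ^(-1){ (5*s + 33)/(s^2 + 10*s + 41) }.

f(t) = 2*exp(-5*t)*sin(4*t) + 5*exp(-5*t)*cos(4*t)

Complete the square in the denominator: s^2 + 10*s + 41 = (s + 5)^2 + 4^2.
Split the numerator to match: 5*s + 33 = 5·(s + 5) + 2·4.
Invert each term: 5·(s + 5)/((s + 5)^2 + 16) ↔ 5e^(-5t)cos(4t); 2·4/((s + 5)^2 + 16) ↔ 2e^(-5t)sin(4t).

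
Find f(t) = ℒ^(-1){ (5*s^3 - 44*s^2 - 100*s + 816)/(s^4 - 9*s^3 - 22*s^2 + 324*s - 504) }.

Factor the denominator: s^4 - 9*s^3 - 22*s^2 + 324*s - 504 = (s - 7)*(s - 6)*(s - 2)*(s + 6).
Partial fraction decomposition gives [6/(s - 6)] + [-5/(s - 7)] + [1/(s + 6)] + [3/(s - 2)].
Invert each term: 6/(s - 6) ↔ 6e^(6t); -5/(s - 7) ↔ -5e^(7t); 1/(s + 6) ↔ e^(-6t); 3/(s - 2) ↔ 3e^(2t).

f(t) = -5*exp(7*t) + 6*exp(6*t) + 3*exp(2*t) + exp(-6*t)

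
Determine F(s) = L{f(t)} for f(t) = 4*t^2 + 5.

F(s) = 5/s + 8/s^3

Apply the Laplace transform termwise.
L{5} = 5/s; (4)·[L{t^2} = 2!/s^3 = 2/s^3].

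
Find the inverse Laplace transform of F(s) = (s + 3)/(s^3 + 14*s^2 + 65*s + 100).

Factor the denominator: s^3 + 14*s^2 + 65*s + 100 = (s + 4)*(s + 5)^2.
Partial fraction decomposition gives [1/(s + 5)] + [2/(s + 5)^2] + [-1/(s + 4)].
Invert each term: 1/(s + 5) ↔ e^(-5t); 2/(s + 5)^2 ↔ 2t·e^(-5t); -1/(s + 4) ↔ -e^(-4t).

2*t*exp(-5*t) - exp(-4*t) + exp(-5*t)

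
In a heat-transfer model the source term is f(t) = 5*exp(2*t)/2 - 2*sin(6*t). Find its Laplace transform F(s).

F(s) = -12/(s^2 + 36) + 5/(2*(s - 2))

The transform is linear, so treat each term independently.
(-2)·[L{sin(6t)} = 6/(s^2 + 36)]; (5/2)·[L{e^(2t)} = 1/(s - 2)].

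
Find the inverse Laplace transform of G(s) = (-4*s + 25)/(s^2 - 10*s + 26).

Complete the square in the denominator: s^2 - 10*s + 26 = (s - 5)^2 + 1^2.
Split the numerator to match: -4*s + 25 = -4·(s - 5) + 5·1.
Invert each term: -4·(s - 5)/((s - 5)^2 + 1) ↔ -4e^(5t)cos(t); 5·1/((s - 5)^2 + 1) ↔ 5e^(5t)sin(t).

5*exp(5*t)*sin(t) - 4*exp(5*t)*cos(t)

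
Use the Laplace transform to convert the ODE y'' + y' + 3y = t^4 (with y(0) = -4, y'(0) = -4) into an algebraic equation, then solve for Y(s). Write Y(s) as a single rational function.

Y(s) = (-4*s^6 - 8*s^5 + 24)/(s^7 + s^6 + 3*s^5)

Laplace-transform each side.
Using L{y''} = s^2 Y - s·y(0) - y'(0) and L{y'} = sY - y(0), with y(0) = -4, y'(0) = -4, the left side becomes (s^2 + s + 3)Y - (-4*s - 8).
The right side is L{t^4} = 24/s^5.
So (s^2 + s + 3)Y = 24/s^5 + (-4*s - 8).
Solve for Y(s) and write it as one ratio of polynomials.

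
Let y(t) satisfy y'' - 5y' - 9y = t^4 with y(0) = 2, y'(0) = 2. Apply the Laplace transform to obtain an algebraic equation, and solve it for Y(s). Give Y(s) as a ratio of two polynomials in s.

Take the Laplace transform of both sides.
Using L{y''} = s^2 Y - s·y(0) - y'(0) and L{y'} = sY - y(0), with y(0) = 2, y'(0) = 2, the left side becomes (s^2 - 5*s - 9)Y - (2*s - 8).
The right side is L{t^4} = 24/s^5.
So (s^2 - 5*s - 9)Y = 24/s^5 + (2*s - 8).
Solve for Y(s) and write it as one ratio of polynomials.

Y(s) = (2*s^6 - 8*s^5 + 24)/(s^7 - 5*s^6 - 9*s^5)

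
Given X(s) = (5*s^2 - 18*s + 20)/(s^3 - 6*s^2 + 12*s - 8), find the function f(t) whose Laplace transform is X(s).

f(t) = 2*t^2*exp(2*t) + 2*t*exp(2*t) + 5*exp(2*t)

Factor the denominator: s^3 - 6*s^2 + 12*s - 8 = (s - 2)^3.
Partial fraction decomposition gives [5/(s - 2)] + [2/(s - 2)^2] + [4/(s - 2)^3].
Invert each term: 5/(s - 2) ↔ 5e^(2t); 2/(s - 2)^2 ↔ 2t·e^(2t); 4/(s - 2)^3 ↔ (2)t^2·e^(2t).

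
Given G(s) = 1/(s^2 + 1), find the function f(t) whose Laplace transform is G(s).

f(t) = sin(t)

Since L{sin(t)} = 1/(s^2 + 1), the inverse is sin(t).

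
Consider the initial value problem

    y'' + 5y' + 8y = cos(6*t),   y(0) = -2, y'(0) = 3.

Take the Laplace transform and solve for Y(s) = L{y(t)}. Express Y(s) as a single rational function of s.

Apply the Laplace transform to the equation.
Using L{y''} = s^2 Y - s·y(0) - y'(0) and L{y'} = sY - y(0), with y(0) = -2, y'(0) = 3, the left side becomes (s^2 + 5*s + 8)Y - (-2*s - 7).
The right side is L{cos(6*t)} = s/(s^2 + 36).
So (s^2 + 5*s + 8)Y = s/(s^2 + 36) + (-2*s - 7).
Divide through and combine into a single rational function.

Y(s) = (-2*s^3 - 7*s^2 - 71*s - 252)/(s^4 + 5*s^3 + 44*s^2 + 180*s + 288)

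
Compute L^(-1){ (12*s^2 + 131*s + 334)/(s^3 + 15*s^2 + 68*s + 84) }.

6*exp(-2*t) + 5*exp(-6*t) + exp(-7*t)

Factor the denominator: s^3 + 15*s^2 + 68*s + 84 = (s + 2)*(s + 6)*(s + 7).
Partial fraction decomposition gives [1/(s + 7)] + [5/(s + 6)] + [6/(s + 2)].
Invert each term: 1/(s + 7) ↔ e^(-7t); 5/(s + 6) ↔ 5e^(-6t); 6/(s + 2) ↔ 6e^(-2t).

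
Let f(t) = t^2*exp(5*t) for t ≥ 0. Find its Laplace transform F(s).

L{e^(5t)} = 1/(s - 5).
Then apply L{t^2·g(t)} = (-1)^2 d^2/ds^2[G(s)] with G(s) = 1/(s - 5):
differentiating 2 times and applying the sign gives 2/(s - 5)^3.

F(s) = 2/(s - 5)^3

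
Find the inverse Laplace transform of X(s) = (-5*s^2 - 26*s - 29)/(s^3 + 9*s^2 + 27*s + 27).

Factor the denominator: s^3 + 9*s^2 + 27*s + 27 = (s + 3)^3.
Partial fraction decomposition gives [-5/(s + 3)] + [4/(s + 3)^2] + [4/(s + 3)^3].
Invert each term: -5/(s + 3) ↔ -5e^(-3t); 4/(s + 3)^2 ↔ 4t·e^(-3t); 4/(s + 3)^3 ↔ (2)t^2·e^(-3t).

2*t^2*exp(-3*t) + 4*t*exp(-3*t) - 5*exp(-3*t)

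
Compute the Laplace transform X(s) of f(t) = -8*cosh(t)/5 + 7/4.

The transform is linear, so treat each term independently.
L{7/4} = (7/4)/s; (-8/5)·[L{cosh(t)} = s/(s^2 - 1)].

X(s) = -8*s/(5*(s^2 - 1)) + 7/(4*s)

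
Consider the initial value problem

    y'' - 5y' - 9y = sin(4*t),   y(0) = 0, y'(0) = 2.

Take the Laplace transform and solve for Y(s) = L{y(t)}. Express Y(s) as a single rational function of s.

Y(s) = (2*s^2 + 36)/(s^4 - 5*s^3 + 7*s^2 - 80*s - 144)

Laplace-transform each side.
The derivative rules (L{y''} = s^2 Y - s·y(0) - y'(0) and L{y'} = sY - y(0), with y(0) = 0, y'(0) = 2) turn the left side into (s^2 - 5*s - 9)Y - (2).
The right side is L{sin(4*t)} = 4/(s^2 + 16).
So (s^2 - 5*s - 9)Y = 4/(s^2 + 16) + (2).
Divide through and combine into a single rational function.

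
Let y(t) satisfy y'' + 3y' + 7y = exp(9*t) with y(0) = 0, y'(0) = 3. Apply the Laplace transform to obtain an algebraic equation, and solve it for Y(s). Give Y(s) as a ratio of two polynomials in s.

Y(s) = (3*s - 26)/(s^3 - 6*s^2 - 20*s - 63)

Take the Laplace transform of both sides.
Using L{y''} = s^2 Y - s·y(0) - y'(0) and L{y'} = sY - y(0), with y(0) = 0, y'(0) = 3, the left side becomes (s^2 + 3*s + 7)Y - (3).
The right side is L{exp(9*t)} = 1/(s - 9).
So (s^2 + 3*s + 7)Y = 1/(s - 9) + (3).
Isolate Y and clear denominators.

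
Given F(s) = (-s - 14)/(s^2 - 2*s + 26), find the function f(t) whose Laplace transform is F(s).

Complete the square in the denominator: s^2 - 2*s + 26 = (s - 1)^2 + 5^2.
Split the numerator to match: -s - 14 = -1·(s - 1) - 3·5.
Invert each term: -1·(s - 1)/((s - 1)^2 + 25) ↔ -e^(t)cos(5t); -3·5/((s - 1)^2 + 25) ↔ -3e^(t)sin(5t).

f(t) = -3*exp(t)*sin(5*t) - exp(t)*cos(5*t)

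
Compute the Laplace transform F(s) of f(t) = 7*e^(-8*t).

F(s) = 7/(s + 8)

L{7} = 7/s.
By the first shifting theorem, multiplying by e^(-8t) replaces s with s + 8.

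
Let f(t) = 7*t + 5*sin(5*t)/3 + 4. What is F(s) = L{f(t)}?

Apply the Laplace transform termwise.
(5/3)·[L{sin(5t)} = 5/(s^2 + 25)]; (7)·[L{t} = 1!/s^2 = 1/s^2]; L{4} = 4/s.

F(s) = 25/(3*(s^2 + 25)) + 4/s + 7/s^2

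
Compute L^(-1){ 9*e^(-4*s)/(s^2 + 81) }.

The factor e^(-4s) signals a time shift by c = 4 (second shifting theorem).
L{sin(9t)} = 9/(s^2 + 81), so L^-1{9/(s^2 + 81)} = sin(9*t).
Hence the inverse is u(t - 4) times that function evaluated at t - 4.

Heaviside(t - 4)*(sin(9*t - 36))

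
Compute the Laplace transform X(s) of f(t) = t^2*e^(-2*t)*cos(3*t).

L{cos(3t)} = s/(s^2 + 9).
Multiplying by e^(-2t) shifts s → s + 2, so L{e^(-2*t)*cos(3*t)} = (s + 2)/((s + 2)^2 + 9).
Then apply L{t^2·g(t)} = (-1)^2 d^2/ds^2[G(s)] with G(s) = (s + 2)/((s + 2)^2 + 9):
differentiating 2 times and applying the sign gives 2*(s + 2)*(s^2 + 4*s - 23)/(s^2 + 4*s + 13)^3.

X(s) = 2*(s + 2)*(s^2 + 4*s - 23)/(s^2 + 4*s + 13)^3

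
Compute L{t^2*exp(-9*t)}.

2/(s + 9)^3

L{e^(-9t)} = 1/(s + 9).
Then apply L{t^2·g(t)} = (-1)^2 d^2/ds^2[G(s)] with G(s) = 1/(s + 9):
differentiating 2 times and applying the sign gives 2/(s + 9)^3.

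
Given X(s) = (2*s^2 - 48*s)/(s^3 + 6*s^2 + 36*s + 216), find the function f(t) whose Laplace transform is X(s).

Factor the denominator: s^3 + 6*s^2 + 36*s + 216 = (s + 6)*(s^2 + 36).
Partial fraction decomposition gives [5/(s + 6)] + [-3*s/(s^2 + 36)] + [-30/(s^2 + 36)].
Invert each term: 5/(s + 6) ↔ 5e^(-6t); -3·s/(s^2 + 36) ↔ -3cos(6t); -5·6/(s^2 + 36) ↔ -5sin(6t).

f(t) = -5*sin(6*t) - 3*cos(6*t) + 5*exp(-6*t)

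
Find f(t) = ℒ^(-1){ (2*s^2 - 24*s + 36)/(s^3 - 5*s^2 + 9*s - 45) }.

Factor the denominator: s^3 - 5*s^2 + 9*s - 45 = (s - 5)*(s^2 + 9).
Partial fraction decomposition gives [-1/(s - 5)] + [3*s/(s^2 + 9)] + [-9/(s^2 + 9)].
Invert each term: -1/(s - 5) ↔ -e^(5t); 3·s/(s^2 + 9) ↔ 3cos(3t); -3·3/(s^2 + 9) ↔ -3sin(3t).

f(t) = -exp(5*t) - 3*sin(3*t) + 3*cos(3*t)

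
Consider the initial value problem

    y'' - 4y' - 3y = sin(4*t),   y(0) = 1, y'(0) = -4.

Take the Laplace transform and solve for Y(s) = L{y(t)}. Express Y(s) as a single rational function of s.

Transform both sides with L{·}.
The derivative rules (L{y''} = s^2 Y - s·y(0) - y'(0) and L{y'} = sY - y(0), with y(0) = 1, y'(0) = -4) turn the left side into (s^2 - 4*s - 3)Y - (s - 8).
The right side is L{sin(4*t)} = 4/(s^2 + 16).
So (s^2 - 4*s - 3)Y = 4/(s^2 + 16) + (s - 8).
Isolate Y and clear denominators.

Y(s) = (s^3 - 8*s^2 + 16*s - 124)/(s^4 - 4*s^3 + 13*s^2 - 64*s - 48)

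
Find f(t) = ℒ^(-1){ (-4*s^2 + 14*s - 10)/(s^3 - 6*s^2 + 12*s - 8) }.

Factor the denominator: s^3 - 6*s^2 + 12*s - 8 = (s - 2)^3.
Partial fraction decomposition gives [-4/(s - 2)] + [-2/(s - 2)^2] + [2/(s - 2)^3].
Invert each term: -4/(s - 2) ↔ -4e^(2t); -2/(s - 2)^2 ↔ -2t·e^(2t); 2/(s - 2)^3 ↔ (1)t^2·e^(2t).

f(t) = t^2*exp(2*t) - 2*t*exp(2*t) - 4*exp(2*t)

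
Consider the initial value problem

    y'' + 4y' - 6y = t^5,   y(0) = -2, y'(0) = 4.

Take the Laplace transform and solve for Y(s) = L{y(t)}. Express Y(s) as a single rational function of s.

Transform both sides with L{·}.
The derivative rules (L{y''} = s^2 Y - s·y(0) - y'(0) and L{y'} = sY - y(0), with y(0) = -2, y'(0) = 4) turn the left side into (s^2 + 4*s - 6)Y - (-2*s - 4).
The right side is L{t^5} = 120/s^6.
So (s^2 + 4*s - 6)Y = 120/s^6 + (-2*s - 4).
Divide through and combine into a single rational function.

Y(s) = (-2*s^7 - 4*s^6 + 120)/(s^8 + 4*s^7 - 6*s^6)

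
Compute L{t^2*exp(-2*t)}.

2/(s + 2)^3

L{e^(-2t)} = 1/(s + 2).
Then apply L{t^2·g(t)} = (-1)^2 d^2/ds^2[H(s)] with H(s) = 1/(s + 2):
differentiating 2 times and applying the sign gives 2/(s + 2)^3.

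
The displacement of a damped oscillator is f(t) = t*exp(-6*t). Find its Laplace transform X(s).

X(s) = (s + 6)^(-2)

L{e^(-6t)} = 1/(s + 6).
Then apply L{t·g(t)} = -d/ds[G(s)] with G(s) = 1/(s + 6):
differentiating 1 time and applying the sign gives (s + 6)^(-2).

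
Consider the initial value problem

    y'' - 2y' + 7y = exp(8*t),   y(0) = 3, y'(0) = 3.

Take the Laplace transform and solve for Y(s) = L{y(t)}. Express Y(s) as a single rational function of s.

Y(s) = (3*s^2 - 27*s + 25)/(s^3 - 10*s^2 + 23*s - 56)

Transform both sides with L{·}.
With L{y''} = s^2 Y - s·y(0) - y'(0) and L{y'} = sY - y(0), with y(0) = 3, y'(0) = 3: the LHS transforms to (s^2 - 2*s + 7)Y - (3*s - 3).
The right side is L{exp(8*t)} = 1/(s - 8).
So (s^2 - 2*s + 7)Y = 1/(s - 8) + (3*s - 3).
Isolate Y and clear denominators.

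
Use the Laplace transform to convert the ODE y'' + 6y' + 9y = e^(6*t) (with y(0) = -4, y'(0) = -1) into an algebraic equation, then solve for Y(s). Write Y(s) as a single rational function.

Apply the Laplace transform to the equation.
With L{y''} = s^2 Y - s·y(0) - y'(0) and L{y'} = sY - y(0), with y(0) = -4, y'(0) = -1: the LHS transforms to (s^2 + 6*s + 9)Y - (-4*s - 25).
The right side is L{e^(6*t)} = 1/(s - 6).
So (s^2 + 6*s + 9)Y = 1/(s - 6) + (-4*s - 25).
Isolate Y and clear denominators.

Y(s) = (-4*s^2 - s + 151)/(s^3 - 27*s - 54)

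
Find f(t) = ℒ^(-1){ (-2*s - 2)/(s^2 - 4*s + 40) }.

f(t) = -exp(2*t)*sin(6*t) - 2*exp(2*t)*cos(6*t)

Complete the square in the denominator: s^2 - 4*s + 40 = (s - 2)^2 + 6^2.
Split the numerator to match: -2*s - 2 = -2·(s - 2) - 1·6.
Invert each term: -2·(s - 2)/((s - 2)^2 + 36) ↔ -2e^(2t)cos(6t); -1·6/((s - 2)^2 + 36) ↔ -e^(2t)sin(6t).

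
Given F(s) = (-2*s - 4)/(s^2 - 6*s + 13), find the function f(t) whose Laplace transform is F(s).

f(t) = -5*exp(3*t)*sin(2*t) - 2*exp(3*t)*cos(2*t)

Complete the square in the denominator: s^2 - 6*s + 13 = (s - 3)^2 + 2^2.
Split the numerator to match: -2*s - 4 = -2·(s - 3) - 5·2.
Invert each term: -2·(s - 3)/((s - 3)^2 + 4) ↔ -2e^(3t)cos(2t); -5·2/((s - 3)^2 + 4) ↔ -5e^(3t)sin(2t).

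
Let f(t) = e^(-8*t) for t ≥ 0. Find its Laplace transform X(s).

X(s) = 1/(s + 8)

L{e^(-8t)} = 1/(s + 8).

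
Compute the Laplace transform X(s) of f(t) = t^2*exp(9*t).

L{e^(9t)} = 1/(s - 9).
Then apply L{t^2·g(t)} = (-1)^2 d^2/ds^2[G(s)] with G(s) = 1/(s - 9):
differentiating 2 times and applying the sign gives 2/(s - 9)^3.

X(s) = 2/(s - 9)^3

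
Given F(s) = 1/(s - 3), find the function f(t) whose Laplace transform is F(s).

f(t) = exp(3*t)

Since L{e^(3t)} = 1/(s - 3), the inverse is exp(3*t).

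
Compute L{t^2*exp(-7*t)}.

L{e^(-7t)} = 1/(s + 7).
Then apply L{t^2·g(t)} = (-1)^2 d^2/ds^2[G(s)] with G(s) = 1/(s + 7):
differentiating 2 times and applying the sign gives 2/(s + 7)^3.

2/(s + 7)^3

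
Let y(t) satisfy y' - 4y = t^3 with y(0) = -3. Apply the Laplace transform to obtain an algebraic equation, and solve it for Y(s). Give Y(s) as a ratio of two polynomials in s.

Take the Laplace transform of both sides.
With L{y'} = sY - y(0) = sY - (-3): the LHS transforms to (s - 4)Y - (-3).
The right side is L{t^3} = 6/s^4.
So (s - 4)Y = 6/s^4 + (-3).
Divide through and combine into a single rational function.

Y(s) = (-3*s^4 + 6)/(s^5 - 4*s^4)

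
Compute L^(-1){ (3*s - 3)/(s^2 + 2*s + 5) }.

-3*exp(-t)*sin(2*t) + 3*exp(-t)*cos(2*t)

Complete the square in the denominator: s^2 + 2*s + 5 = (s + 1)^2 + 2^2.
Split the numerator to match: 3*s - 3 = 3·(s + 1) - 3·2.
Invert each term: 3·(s + 1)/((s + 1)^2 + 4) ↔ 3e^(-t)cos(2t); -3·2/((s + 1)^2 + 4) ↔ -3e^(-t)sin(2t).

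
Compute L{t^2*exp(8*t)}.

2/(s - 8)^3

L{e^(8t)} = 1/(s - 8).
Then apply L{t^2·g(t)} = (-1)^2 d^2/ds^2[G(s)] with G(s) = 1/(s - 8):
differentiating 2 times and applying the sign gives 2/(s - 8)^3.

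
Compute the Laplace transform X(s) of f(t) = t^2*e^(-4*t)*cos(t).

L{cos(t)} = s/(s^2 + 1).
Multiplying by e^(-4t) shifts s → s + 4, so L{e^(-4*t)*cos(t)} = (s + 4)/((s + 4)^2 + 1).
Then apply L{t^2·g(t)} = (-1)^2 d^2/ds^2[G(s)] with G(s) = (s + 4)/((s + 4)^2 + 1):
differentiating 2 times and applying the sign gives 2*(s + 4)*(s^2 + 8*s + 13)/(s^2 + 8*s + 17)^3.

X(s) = 2*(s + 4)*(s^2 + 8*s + 13)/(s^2 + 8*s + 17)^3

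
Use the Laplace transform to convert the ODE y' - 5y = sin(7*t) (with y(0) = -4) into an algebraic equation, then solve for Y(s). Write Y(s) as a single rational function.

Y(s) = (-4*s^2 - 189)/(s^3 - 5*s^2 + 49*s - 245)

Apply the Laplace transform to the equation.
Using L{y'} = sY - y(0) = sY - (-4), the left side becomes (s - 5)Y - (-4).
The right side is L{sin(7*t)} = 7/(s^2 + 49).
So (s - 5)Y = 7/(s^2 + 49) + (-4).
Divide through and combine into a single rational function.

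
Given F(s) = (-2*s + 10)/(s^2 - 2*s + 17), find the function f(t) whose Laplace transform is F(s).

Complete the square in the denominator: s^2 - 2*s + 17 = (s - 1)^2 + 4^2.
Split the numerator to match: -2*s + 10 = -2·(s - 1) + 2·4.
Invert each term: -2·(s - 1)/((s - 1)^2 + 16) ↔ -2e^(t)cos(4t); 2·4/((s - 1)^2 + 16) ↔ 2e^(t)sin(4t).

f(t) = 2*exp(t)*sin(4*t) - 2*exp(t)*cos(4*t)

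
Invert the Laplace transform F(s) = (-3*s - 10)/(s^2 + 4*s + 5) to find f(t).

Complete the square in the denominator: s^2 + 4*s + 5 = (s + 2)^2 + 1^2.
Split the numerator to match: -3*s - 10 = -3·(s + 2) - 4·1.
Invert each term: -3·(s + 2)/((s + 2)^2 + 1) ↔ -3e^(-2t)cos(t); -4·1/((s + 2)^2 + 1) ↔ -4e^(-2t)sin(t).

f(t) = -4*exp(-2*t)*sin(t) - 3*exp(-2*t)*cos(t)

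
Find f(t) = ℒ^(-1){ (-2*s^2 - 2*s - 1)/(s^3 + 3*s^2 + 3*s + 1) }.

Factor the denominator: s^3 + 3*s^2 + 3*s + 1 = (s + 1)^3.
Partial fraction decomposition gives [-2/(s + 1)] + [2/(s + 1)^2] + [-1/(s + 1)^3].
Invert each term: -2/(s + 1) ↔ -2e^(-t); 2/(s + 1)^2 ↔ 2t·e^(-t); -1/(s + 1)^3 ↔ (-1/2)t^2·e^(-t).

f(t) = -t^2*exp(-t)/2 + 2*t*exp(-t) - 2*exp(-t)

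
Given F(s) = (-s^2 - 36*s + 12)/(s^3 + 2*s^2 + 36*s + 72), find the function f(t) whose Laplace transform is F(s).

Factor the denominator: s^3 + 2*s^2 + 36*s + 72 = (s + 2)*(s^2 + 36).
Partial fraction decomposition gives [2/(s + 2)] + [-3*s/(s^2 + 36)] + [-30/(s^2 + 36)].
Invert each term: 2/(s + 2) ↔ 2e^(-2t); -3·s/(s^2 + 36) ↔ -3cos(6t); -5·6/(s^2 + 36) ↔ -5sin(6t).

f(t) = -5*sin(6*t) - 3*cos(6*t) + 2*exp(-2*t)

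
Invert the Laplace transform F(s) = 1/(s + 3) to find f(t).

f(t) = exp(-3*t)

Since L{e^(-3t)} = 1/(s + 3), the inverse is e^(-3*t).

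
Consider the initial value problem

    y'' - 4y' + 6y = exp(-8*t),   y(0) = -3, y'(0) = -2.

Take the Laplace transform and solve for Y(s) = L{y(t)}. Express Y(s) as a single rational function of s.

Y(s) = (-3*s^2 - 14*s + 81)/(s^3 + 4*s^2 - 26*s + 48)

Take the Laplace transform of both sides.
The derivative rules (L{y''} = s^2 Y - s·y(0) - y'(0) and L{y'} = sY - y(0), with y(0) = -3, y'(0) = -2) turn the left side into (s^2 - 4*s + 6)Y - (-3*s + 10).
The right side is L{exp(-8*t)} = 1/(s + 8).
So (s^2 - 4*s + 6)Y = 1/(s + 8) + (-3*s + 10).
Isolate Y and clear denominators.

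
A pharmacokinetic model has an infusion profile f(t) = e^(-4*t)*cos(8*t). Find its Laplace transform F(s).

L{cos(8t)} = s/(s^2 + 64).
By the first shifting theorem, multiplying by e^(-4t) replaces s with s + 4.

F(s) = (s + 4)/((s + 4)^2 + 64)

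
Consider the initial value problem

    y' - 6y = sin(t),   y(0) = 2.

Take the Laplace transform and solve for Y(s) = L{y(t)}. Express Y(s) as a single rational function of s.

Laplace-transform each side.
With L{y'} = sY - y(0) = sY - 2: the LHS transforms to (s - 6)Y - (2).
The right side is L{sin(t)} = 1/(s^2 + 1).
So (s - 6)Y = 1/(s^2 + 1) + (2).
Solve for Y(s) and write it as one ratio of polynomials.

Y(s) = (2*s^2 + 3)/(s^3 - 6*s^2 + s - 6)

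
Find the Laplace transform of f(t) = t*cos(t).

L{cos(t)} = s/(s^2 + 1).
Then apply L{t·g(t)} = -d/ds[G(s)] with G(s) = s/(s^2 + 1):
differentiating 1 time and applying the sign gives (s - 1)*(s + 1)/(s^2 + 1)^2.

(s - 1)*(s + 1)/(s^2 + 1)^2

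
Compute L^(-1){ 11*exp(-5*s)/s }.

Heaviside(t - 5)*(11)

The factor e^(-5s) signals a time shift by c = 5 (second shifting theorem).
L{11} = 11/s, so L^-1{11/s} = 11.
Hence the inverse is u(t - 5) times that function evaluated at t - 5.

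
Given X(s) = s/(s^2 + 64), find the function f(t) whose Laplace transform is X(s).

f(t) = cos(8*t)

Since L{cos(8t)} = s/(s^2 + 64), the inverse is cos(8*t).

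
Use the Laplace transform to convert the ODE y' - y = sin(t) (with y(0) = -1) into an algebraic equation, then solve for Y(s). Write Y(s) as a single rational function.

Take the Laplace transform of both sides.
Using L{y'} = sY - y(0) = sY - (-1), the left side becomes (s - 1)Y - (-1).
The right side is L{sin(t)} = 1/(s^2 + 1).
So (s - 1)Y = 1/(s^2 + 1) + (-1).
Divide through and combine into a single rational function.

Y(s) = -s^2/(s^3 - s^2 + s - 1)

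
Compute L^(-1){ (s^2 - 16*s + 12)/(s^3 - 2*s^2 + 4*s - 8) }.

Factor the denominator: s^3 - 2*s^2 + 4*s - 8 = (s - 2)*(s^2 + 4).
Partial fraction decomposition gives [-2/(s - 2)] + [3*s/(s^2 + 4)] + [-10/(s^2 + 4)].
Invert each term: -2/(s - 2) ↔ -2e^(2t); 3·s/(s^2 + 4) ↔ 3cos(2t); -5·2/(s^2 + 4) ↔ -5sin(2t).

-2*exp(2*t) - 5*sin(2*t) + 3*cos(2*t)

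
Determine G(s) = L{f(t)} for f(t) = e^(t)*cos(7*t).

G(s) = (s - 1)/((s - 1)^2 + 49)

L{cos(7t)} = s/(s^2 + 49).
By the first shifting theorem, multiplying by e^(t) replaces s with s - 1.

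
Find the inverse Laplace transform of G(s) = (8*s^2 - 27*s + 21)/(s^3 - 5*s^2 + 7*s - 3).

-t*exp(t) + 3*exp(3*t) + 5*exp(t)

Factor the denominator: s^3 - 5*s^2 + 7*s - 3 = (s - 3)*(s - 1)^2.
Partial fraction decomposition gives [5/(s - 1)] + [-1/(s - 1)^2] + [3/(s - 3)].
Invert each term: 5/(s - 1) ↔ 5e^(t); -1/(s - 1)^2 ↔ -t·e^(t); 3/(s - 3) ↔ 3e^(3t).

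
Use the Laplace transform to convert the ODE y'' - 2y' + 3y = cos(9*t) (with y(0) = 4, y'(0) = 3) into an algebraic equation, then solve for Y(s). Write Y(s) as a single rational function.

Apply the Laplace transform to the equation.
Using L{y''} = s^2 Y - s·y(0) - y'(0) and L{y'} = sY - y(0), with y(0) = 4, y'(0) = 3, the left side becomes (s^2 - 2*s + 3)Y - (4*s - 5).
The right side is L{cos(9*t)} = s/(s^2 + 81).
So (s^2 - 2*s + 3)Y = s/(s^2 + 81) + (4*s - 5).
Solve for Y(s) and write it as one ratio of polynomials.

Y(s) = (4*s^3 - 5*s^2 + 325*s - 405)/(s^4 - 2*s^3 + 84*s^2 - 162*s + 243)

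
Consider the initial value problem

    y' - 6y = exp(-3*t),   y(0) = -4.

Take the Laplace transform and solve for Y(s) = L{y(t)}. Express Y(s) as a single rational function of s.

Y(s) = (-4*s - 11)/(s^2 - 3*s - 18)

Transform both sides with L{·}.
The derivative rules (L{y'} = sY - y(0) = sY - (-4)) turn the left side into (s - 6)Y - (-4).
The right side is L{exp(-3*t)} = 1/(s + 3).
So (s - 6)Y = 1/(s + 3) + (-4).
Isolate Y and clear denominators.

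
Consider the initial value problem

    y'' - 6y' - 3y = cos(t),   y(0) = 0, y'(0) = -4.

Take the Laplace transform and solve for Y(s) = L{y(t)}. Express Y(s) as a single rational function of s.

Y(s) = (-4*s^2 + s - 4)/(s^4 - 6*s^3 - 2*s^2 - 6*s - 3)

Laplace-transform each side.
The derivative rules (L{y''} = s^2 Y - s·y(0) - y'(0) and L{y'} = sY - y(0), with y(0) = 0, y'(0) = -4) turn the left side into (s^2 - 6*s - 3)Y - (-4).
The right side is L{cos(t)} = s/(s^2 + 1).
So (s^2 - 6*s - 3)Y = s/(s^2 + 1) + (-4).
Solve for Y(s) and write it as one ratio of polynomials.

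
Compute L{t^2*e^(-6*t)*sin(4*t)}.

L{sin(4t)} = 4/(s^2 + 16).
Multiplying by e^(-6t) shifts s → s + 6, so L{e^(-6*t)*sin(4*t)} = 4/((s + 6)^2 + 16).
Then apply L{t^2·g(t)} = (-1)^2 d^2/ds^2[G(s)] with G(s) = 4/((s + 6)^2 + 16):
differentiating 2 times and applying the sign gives 8*(3*s^2 + 36*s + 92)/(s^2 + 12*s + 52)^3.

8*(3*s^2 + 36*s + 92)/(s^2 + 12*s + 52)^3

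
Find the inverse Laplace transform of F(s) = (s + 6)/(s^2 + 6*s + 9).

Factor the denominator: s^2 + 6*s + 9 = (s + 3)^2.
Partial fraction decomposition gives [1/(s + 3)] + [3/(s + 3)^2].
Invert each term: 1/(s + 3) ↔ e^(-3t); 3/(s + 3)^2 ↔ 3t·e^(-3t).

3*t*exp(-3*t) + exp(-3*t)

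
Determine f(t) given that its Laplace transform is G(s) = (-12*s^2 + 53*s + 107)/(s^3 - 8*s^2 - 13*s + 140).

Factor the denominator: s^3 - 8*s^2 - 13*s + 140 = (s - 7)*(s - 5)*(s + 4).
Partial fraction decomposition gives [-4/(s - 5)] + [-3/(s + 4)] + [-5/(s - 7)].
Invert each term: -4/(s - 5) ↔ -4e^(5t); -3/(s + 4) ↔ -3e^(-4t); -5/(s - 7) ↔ -5e^(7t).

f(t) = -5*exp(7*t) - 4*exp(5*t) - 3*exp(-4*t)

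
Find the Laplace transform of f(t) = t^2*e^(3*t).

2/(s - 3)^3

L{t^2} = 2!/s^3 = 2/s^3.
By the first shifting theorem, multiplying by e^(3t) replaces s with s - 3.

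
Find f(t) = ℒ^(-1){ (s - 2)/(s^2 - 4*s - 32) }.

Rewrite the denominator: s^2 - 4*s - 32 = (s - 2)^2 - 36.
The form in (s - 2) signals a first-shifting-theorem factor e^(2t).
Since L{cosh(6t)} = s/(s^2 - 36), the inverse is e^(2*t)*cosh(6*t).

f(t) = exp(2*t)*cosh(6*t)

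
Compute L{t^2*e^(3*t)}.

L{e^(3t)} = 1/(s - 3).
Then apply L{t^2·g(t)} = (-1)^2 d^2/ds^2[G(s)] with G(s) = 1/(s - 3):
differentiating 2 times and applying the sign gives 2/(s - 3)^3.

2/(s - 3)^3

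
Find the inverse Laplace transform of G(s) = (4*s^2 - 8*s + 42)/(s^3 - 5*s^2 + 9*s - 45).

3*exp(5*t) - sin(3*t) + cos(3*t)

Factor the denominator: s^3 - 5*s^2 + 9*s - 45 = (s - 5)*(s^2 + 9).
Partial fraction decomposition gives [3/(s - 5)] + [s/(s^2 + 9)] + [-3/(s^2 + 9)].
Invert each term: 3/(s - 5) ↔ 3e^(5t); 1·s/(s^2 + 9) ↔ cos(3t); -1·3/(s^2 + 9) ↔ -sin(3t).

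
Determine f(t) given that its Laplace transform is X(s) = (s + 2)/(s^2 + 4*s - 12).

Rewrite the denominator: s^2 + 4*s - 12 = (s + 2)^2 - 16.
The form in (s + 2) signals a first-shifting-theorem factor e^(-2t).
Since L{cosh(4t)} = s/(s^2 - 16), the inverse is exp(-2*t)*cosh(4*t).

f(t) = exp(-2*t)*cosh(4*t)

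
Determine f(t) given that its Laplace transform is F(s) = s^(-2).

f(t) = t

Since L{t} = 1!/s^2 = 1/s^2, the inverse is t.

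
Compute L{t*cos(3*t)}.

L{cos(3t)} = s/(s^2 + 9).
Then apply L{t·g(t)} = -d/ds[G(s)] with G(s) = s/(s^2 + 9):
differentiating 1 time and applying the sign gives (s - 3)*(s + 3)/(s^2 + 9)^2.

(s - 3)*(s + 3)/(s^2 + 9)^2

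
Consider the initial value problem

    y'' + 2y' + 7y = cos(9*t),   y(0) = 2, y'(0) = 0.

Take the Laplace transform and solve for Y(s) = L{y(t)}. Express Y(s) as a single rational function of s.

Y(s) = (2*s^3 + 4*s^2 + 163*s + 324)/(s^4 + 2*s^3 + 88*s^2 + 162*s + 567)

Laplace-transform each side.
The derivative rules (L{y''} = s^2 Y - s·y(0) - y'(0) and L{y'} = sY - y(0), with y(0) = 2, y'(0) = 0) turn the left side into (s^2 + 2*s + 7)Y - (2*s + 4).
The right side is L{cos(9*t)} = s/(s^2 + 81).
So (s^2 + 2*s + 7)Y = s/(s^2 + 81) + (2*s + 4).
Divide through and combine into a single rational function.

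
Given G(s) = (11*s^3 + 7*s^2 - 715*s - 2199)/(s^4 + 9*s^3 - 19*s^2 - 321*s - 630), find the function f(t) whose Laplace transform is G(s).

f(t) = -3*exp(6*t) + 4*exp(-3*t) + 4*exp(-5*t) + 6*exp(-7*t)

Factor the denominator: s^4 + 9*s^3 - 19*s^2 - 321*s - 630 = (s - 6)*(s + 3)*(s + 5)*(s + 7).
Partial fraction decomposition gives [4/(s + 5)] + [4/(s + 3)] + [6/(s + 7)] + [-3/(s - 6)].
Invert each term: 4/(s + 5) ↔ 4e^(-5t); 4/(s + 3) ↔ 4e^(-3t); 6/(s + 7) ↔ 6e^(-7t); -3/(s - 6) ↔ -3e^(6t).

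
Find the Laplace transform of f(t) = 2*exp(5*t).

L{2} = 2/s.
By the first shifting theorem, multiplying by e^(5t) replaces s with s - 5.

2/(s - 5)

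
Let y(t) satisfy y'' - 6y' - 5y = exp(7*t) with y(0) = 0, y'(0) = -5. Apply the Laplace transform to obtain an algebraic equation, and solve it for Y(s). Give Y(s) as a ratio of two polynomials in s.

Apply the Laplace transform to the equation.
Using L{y''} = s^2 Y - s·y(0) - y'(0) and L{y'} = sY - y(0), with y(0) = 0, y'(0) = -5, the left side becomes (s^2 - 6*s - 5)Y - (-5).
The right side is L{exp(7*t)} = 1/(s - 7).
So (s^2 - 6*s - 5)Y = 1/(s - 7) + (-5).
Divide through and combine into a single rational function.

Y(s) = (-5*s + 36)/(s^3 - 13*s^2 + 37*s + 35)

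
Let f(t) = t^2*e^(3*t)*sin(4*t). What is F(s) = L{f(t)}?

L{sin(4t)} = 4/(s^2 + 16).
Multiplying by e^(3t) shifts s → s - 3, so L{e^(3*t)*sin(4*t)} = 4/((s - 3)^2 + 16).
Then apply L{t^2·g(t)} = (-1)^2 d^2/ds^2[G(s)] with G(s) = 4/((s - 3)^2 + 16):
differentiating 2 times and applying the sign gives 8*(3*s^2 - 18*s + 11)/(s^2 - 6*s + 25)^3.

F(s) = 8*(3*s^2 - 18*s + 11)/(s^2 - 6*s + 25)^3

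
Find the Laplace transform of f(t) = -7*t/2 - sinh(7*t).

The transform is linear, so treat each term independently.
(-1)·[L{sinh(7t)} = 7/(s^2 - 49)]; (-7/2)·[L{t} = 1!/s^2 = 1/s^2].

-7/(s^2 - 49) - 7/(2*s^2)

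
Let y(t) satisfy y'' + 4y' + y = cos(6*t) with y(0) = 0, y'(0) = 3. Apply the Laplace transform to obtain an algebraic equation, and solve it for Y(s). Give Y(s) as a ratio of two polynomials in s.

Y(s) = (3*s^2 + s + 108)/(s^4 + 4*s^3 + 37*s^2 + 144*s + 36)

Take the Laplace transform of both sides.
The derivative rules (L{y''} = s^2 Y - s·y(0) - y'(0) and L{y'} = sY - y(0), with y(0) = 0, y'(0) = 3) turn the left side into (s^2 + 4*s + 1)Y - (3).
The right side is L{cos(6*t)} = s/(s^2 + 36).
So (s^2 + 4*s + 1)Y = s/(s^2 + 36) + (3).
Isolate Y and clear denominators.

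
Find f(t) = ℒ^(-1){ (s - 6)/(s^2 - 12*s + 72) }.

Rewrite the denominator: s^2 - 12*s + 72 = (s - 6)^2 + 36.
The form in (s - 6) signals a first-shifting-theorem factor e^(6t).
Since L{cos(6t)} = s/(s^2 + 36), the inverse is exp(6*t)*cos(6*t).

f(t) = exp(6*t)*cos(6*t)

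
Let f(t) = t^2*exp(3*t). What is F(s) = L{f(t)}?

L{e^(3t)} = 1/(s - 3).
Then apply L{t^2·g(t)} = (-1)^2 d^2/ds^2[G(s)] with G(s) = 1/(s - 3):
differentiating 2 times and applying the sign gives 2/(s - 3)^3.

F(s) = 2/(s - 3)^3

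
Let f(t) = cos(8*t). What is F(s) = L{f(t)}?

L{cos(8t)} = s/(s^2 + 64).

F(s) = s/(s^2 + 64)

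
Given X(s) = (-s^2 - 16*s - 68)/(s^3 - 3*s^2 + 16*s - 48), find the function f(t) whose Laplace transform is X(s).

Factor the denominator: s^3 - 3*s^2 + 16*s - 48 = (s - 3)*(s^2 + 16).
Partial fraction decomposition gives [-5/(s - 3)] + [4*s/(s^2 + 16)] + [-4/(s^2 + 16)].
Invert each term: -5/(s - 3) ↔ -5e^(3t); 4·s/(s^2 + 16) ↔ 4cos(4t); -1·4/(s^2 + 16) ↔ -sin(4t).

f(t) = -5*exp(3*t) - sin(4*t) + 4*cos(4*t)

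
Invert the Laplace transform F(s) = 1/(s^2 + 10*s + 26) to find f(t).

Rewrite the denominator: s^2 + 10*s + 26 = (s + 5)^2 + 1.
The form in (s + 5) signals a first-shifting-theorem factor e^(-5t).
Since L{sin(t)} = 1/(s^2 + 1), the inverse is e^(-5*t)*sin(t).

f(t) = exp(-5*t)*sin(t)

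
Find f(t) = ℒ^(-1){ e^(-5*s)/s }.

f(t) = Heaviside(t - 5)

The factor e^(-5s) signals a time shift by c = 5 (second shifting theorem).
L{1} = 1/s, so L^-1{1/s} = 1.
Hence the inverse is u(t - 5) times that function evaluated at t - 5.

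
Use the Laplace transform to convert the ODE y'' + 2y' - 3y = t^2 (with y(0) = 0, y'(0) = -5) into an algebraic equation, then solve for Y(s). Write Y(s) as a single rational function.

Laplace-transform each side.
With L{y''} = s^2 Y - s·y(0) - y'(0) and L{y'} = sY - y(0), with y(0) = 0, y'(0) = -5: the LHS transforms to (s^2 + 2*s - 3)Y - (-5).
The right side is L{t^2} = 2/s^3.
So (s^2 + 2*s - 3)Y = 2/s^3 + (-5).
Divide through and combine into a single rational function.

Y(s) = (-5*s^3 + 2)/(s^5 + 2*s^4 - 3*s^3)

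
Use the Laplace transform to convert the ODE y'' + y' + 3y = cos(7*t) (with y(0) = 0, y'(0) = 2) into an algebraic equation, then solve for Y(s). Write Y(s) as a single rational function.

Transform both sides with L{·}.
With L{y''} = s^2 Y - s·y(0) - y'(0) and L{y'} = sY - y(0), with y(0) = 0, y'(0) = 2: the LHS transforms to (s^2 + s + 3)Y - (2).
The right side is L{cos(7*t)} = s/(s^2 + 49).
So (s^2 + s + 3)Y = s/(s^2 + 49) + (2).
Solve for Y(s) and write it as one ratio of polynomials.

Y(s) = (2*s^2 + s + 98)/(s^4 + s^3 + 52*s^2 + 49*s + 147)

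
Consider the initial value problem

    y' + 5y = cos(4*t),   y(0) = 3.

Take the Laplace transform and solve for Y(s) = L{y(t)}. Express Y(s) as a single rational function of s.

Apply the Laplace transform to the equation.
With L{y'} = sY - y(0) = sY - 3: the LHS transforms to (s + 5)Y - (3).
The right side is L{cos(4*t)} = s/(s^2 + 16).
So (s + 5)Y = s/(s^2 + 16) + (3).
Isolate Y and clear denominators.

Y(s) = (3*s^2 + s + 48)/(s^3 + 5*s^2 + 16*s + 80)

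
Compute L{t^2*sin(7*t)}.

L{sin(7t)} = 7/(s^2 + 49).
Then apply L{t^2·g(t)} = (-1)^2 d^2/ds^2[G(s)] with G(s) = 7/(s^2 + 49):
differentiating 2 times and applying the sign gives 14*(3*s^2 - 49)/(s^2 + 49)^3.

14*(3*s^2 - 49)/(s^2 + 49)^3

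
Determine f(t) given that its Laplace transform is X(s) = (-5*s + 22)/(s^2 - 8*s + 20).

Complete the square in the denominator: s^2 - 8*s + 20 = (s - 4)^2 + 2^2.
Split the numerator to match: -5*s + 22 = -5·(s - 4) + 1·2.
Invert each term: -5·(s - 4)/((s - 4)^2 + 4) ↔ -5e^(4t)cos(2t); 1·2/((s - 4)^2 + 4) ↔ e^(4t)sin(2t).

f(t) = exp(4*t)*sin(2*t) - 5*exp(4*t)*cos(2*t)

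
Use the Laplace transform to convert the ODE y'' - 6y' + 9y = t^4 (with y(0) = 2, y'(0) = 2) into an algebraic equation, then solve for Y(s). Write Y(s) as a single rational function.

Y(s) = (2*s^6 - 10*s^5 + 24)/(s^7 - 6*s^6 + 9*s^5)

Laplace-transform each side.
Using L{y''} = s^2 Y - s·y(0) - y'(0) and L{y'} = sY - y(0), with y(0) = 2, y'(0) = 2, the left side becomes (s^2 - 6*s + 9)Y - (2*s - 10).
The right side is L{t^4} = 24/s^5.
So (s^2 - 6*s + 9)Y = 24/s^5 + (2*s - 10).
Isolate Y and clear denominators.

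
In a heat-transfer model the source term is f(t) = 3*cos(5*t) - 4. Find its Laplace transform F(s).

By linearity of the Laplace transform, transform each term separately.
(3)·[L{cos(5t)} = s/(s^2 + 25)]; L{-4} = -4/s.

F(s) = 3*s/(s^2 + 25) - 4/s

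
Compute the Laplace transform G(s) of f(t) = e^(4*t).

G(s) = 1/(s - 4)

L{e^(4t)} = 1/(s - 4).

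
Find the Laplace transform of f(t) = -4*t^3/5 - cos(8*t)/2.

By linearity of the Laplace transform, transform each term separately.
(-4/5)·[L{t^3} = 3!/s^4 = 6/s^4]; (-1/2)·[L{cos(8t)} = s/(s^2 + 64)].

-s/(2*(s^2 + 64)) - 24/(5*s^4)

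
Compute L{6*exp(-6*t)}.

L{6} = 6/s.
By the first shifting theorem, multiplying by e^(-6t) replaces s with s + 6.

6/(s + 6)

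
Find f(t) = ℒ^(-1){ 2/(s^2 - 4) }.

f(t) = sinh(2*t)

Since L{sinh(2t)} = 2/(s^2 - 4), the inverse is sinh(2*t).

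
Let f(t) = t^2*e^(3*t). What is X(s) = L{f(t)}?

L{e^(3t)} = 1/(s - 3).
Then apply L{t^2·g(t)} = (-1)^2 d^2/ds^2[G(s)] with G(s) = 1/(s - 3):
differentiating 2 times and applying the sign gives 2/(s - 3)^3.

X(s) = 2/(s - 3)^3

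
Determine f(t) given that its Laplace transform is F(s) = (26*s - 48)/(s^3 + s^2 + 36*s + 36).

f(t) = 4*sin(6*t) + 2*cos(6*t) - 2*exp(-t)

Factor the denominator: s^3 + s^2 + 36*s + 36 = (s + 1)*(s^2 + 36).
Partial fraction decomposition gives [-2/(s + 1)] + [2*s/(s^2 + 36)] + [24/(s^2 + 36)].
Invert each term: -2/(s + 1) ↔ -2e^(-t); 2·s/(s^2 + 36) ↔ 2cos(6t); 4·6/(s^2 + 36) ↔ 4sin(6t).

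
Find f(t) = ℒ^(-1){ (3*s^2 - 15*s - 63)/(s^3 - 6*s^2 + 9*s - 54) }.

f(t) = -exp(6*t) + 3*sin(3*t) + 4*cos(3*t)

Factor the denominator: s^3 - 6*s^2 + 9*s - 54 = (s - 6)*(s^2 + 9).
Partial fraction decomposition gives [-1/(s - 6)] + [4*s/(s^2 + 9)] + [9/(s^2 + 9)].
Invert each term: -1/(s - 6) ↔ -e^(6t); 4·s/(s^2 + 9) ↔ 4cos(3t); 3·3/(s^2 + 9) ↔ 3sin(3t).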